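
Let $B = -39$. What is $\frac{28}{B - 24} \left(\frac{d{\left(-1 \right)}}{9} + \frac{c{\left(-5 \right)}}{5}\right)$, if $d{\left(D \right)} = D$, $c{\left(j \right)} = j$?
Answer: $\frac{40}{81} \approx 0.49383$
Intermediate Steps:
$\frac{28}{B - 24} \left(\frac{d{\left(-1 \right)}}{9} + \frac{c{\left(-5 \right)}}{5}\right) = \frac{28}{-39 - 24} \left(- \frac{1}{9} - \frac{5}{5}\right) = \frac{28}{-63} \left(\left(-1\right) \frac{1}{9} - 1\right) = 28 \left(- \frac{1}{63}\right) \left(- \frac{1}{9} - 1\right) = \left(- \frac{4}{9}\right) \left(- \frac{10}{9}\right) = \frac{40}{81}$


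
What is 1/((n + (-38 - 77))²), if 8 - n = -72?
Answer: 1/1225 ≈ 0.00081633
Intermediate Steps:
n = 80 (n = 8 - 1*(-72) = 8 + 72 = 80)
1/((n + (-38 - 77))²) = 1/((80 + (-38 - 77))²) = 1/((80 - 115)²) = 1/((-35)²) = 1/1225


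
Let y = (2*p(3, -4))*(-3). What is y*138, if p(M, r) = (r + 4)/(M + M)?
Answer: 0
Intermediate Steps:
p(M, r) = (4 + r)/(2*M) (p(M, r) = (4 + r)/((2*M)) = (4 + r)*(1/(2*M)) = (4 + r)/(2*M))
y = 0 (y = (2*((½)*(4 - 4)/3))*(-3) = (2*((½)*(⅓)*0))*(-3) = (2*0)*(-3) = 0*(-3) = 0)
y*138 = 0*138 = 0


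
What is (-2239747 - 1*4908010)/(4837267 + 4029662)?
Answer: -7147757/8866929 ≈ -0.80611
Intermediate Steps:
(-2239747 - 1*4908010)/(4837267 + 4029662) = (-2239747 - 4908010)/8866929 = -7147757*1/8866929 = -7147757/8866929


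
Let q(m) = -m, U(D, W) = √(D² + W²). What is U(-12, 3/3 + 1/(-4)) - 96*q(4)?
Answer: 384 + 3*√257/4 ≈ 396.02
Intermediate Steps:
U(-12, 3/3 + 1/(-4)) - 96*q(4) = √((-12)² + (3/3 + 1/(-4))²) - (-96)*4 = √(144 + (3*(⅓) + 1*(-¼))²) - 96*(-4) = √(144 + (1 - ¼)²) + 384 = √(144 + (¾)²) + 384 = √(144 + 9/16) + 384 = √(2313/16) + 384 = 3*√257/4 + 384 = 384 + 3*√257/4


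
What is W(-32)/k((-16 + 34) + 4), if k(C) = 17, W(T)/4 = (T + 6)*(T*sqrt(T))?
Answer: 13312*I*sqrt(2)/17 ≈ 1107.4*I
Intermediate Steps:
W(T) = 4*T**(3/2)*(6 + T) (W(T) = 4*((T + 6)*(T*sqrt(T))) = 4*((6 + T)*T**(3/2)) = 4*(T**(3/2)*(6 + T)) = 4*T**(3/2)*(6 + T))
W(-32)/k((-16 + 34) + 4) = (4*(-32)**(3/2)*(6 - 32))/17 = (4*(-128*I*sqrt(2))*(-26))*(1/17) = (13312*I*sqrt(2))*(1/17) = 13312*I*sqrt(2)/17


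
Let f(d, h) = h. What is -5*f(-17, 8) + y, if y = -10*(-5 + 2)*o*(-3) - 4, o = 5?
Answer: -494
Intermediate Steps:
y = -454 (y = -10*(-5 + 2)*5*(-3) - 4 = -10*(-3*5)*(-3) - 4 = -(-150)*(-3) - 4 = -10*45 - 4 = -450 - 4 = -454)
-5*f(-17, 8) + y = -5*8 - 454 = -40 - 454 = -494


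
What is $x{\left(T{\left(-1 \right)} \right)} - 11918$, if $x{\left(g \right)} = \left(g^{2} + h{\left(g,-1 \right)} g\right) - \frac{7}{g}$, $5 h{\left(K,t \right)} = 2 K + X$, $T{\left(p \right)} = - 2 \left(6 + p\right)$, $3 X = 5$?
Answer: $- \frac{353419}{30} \approx -11781.0$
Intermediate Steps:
$X = \frac{5}{3}$ ($X = \frac{1}{3} \cdot 5 = \frac{5}{3} \approx 1.6667$)
$T{\left(p \right)} = -12 - 2 p$
$h{\left(K,t \right)} = \frac{1}{3} + \frac{2 K}{5}$ ($h{\left(K,t \right)} = \frac{2 K + \frac{5}{3}}{5} = \frac{\frac{5}{3} + 2 K}{5} = \frac{1}{3} + \frac{2 K}{5}$)
$x{\left(g \right)} = g^{2} - \frac{7}{g} + g \left(\frac{1}{3} + \frac{2 g}{5}\right)$ ($x{\left(g \right)} = \left(g^{2} + \left(\frac{1}{3} + \frac{2 g}{5}\right) g\right) - \frac{7}{g} = \left(g^{2} + g \left(\frac{1}{3} + \frac{2 g}{5}\right)\right) - \frac{7}{g} = g^{2} - \frac{7}{g} + g \left(\frac{1}{3} + \frac{2 g}{5}\right)$)
$x{\left(T{\left(-1 \right)} \right)} - 11918 = \frac{-105 + \left(-12 - -2\right)^{2} \left(5 + 21 \left(-12 - -2\right)\right)}{15 \left(-12 - -2\right)} - 11918 = \frac{-105 + \left(-12 + 2\right)^{2} \left(5 + 21 \left(-12 + 2\right)\right)}{15 \left(-12 + 2\right)} - 11918 = \frac{-105 + \left(-10\right)^{2} \left(5 + 21 \left(-10\right)\right)}{15 \left(-10\right)} - 11918 = \frac{1}{15} \left(- \frac{1}{10}\right) \left(-105 + 100 \left(5 - 210\right)\right) - 11918 = \frac{1}{15} \left(- \frac{1}{10}\right) \left(-105 + 100 \left(-205\right)\right) - 11918 = \frac{1}{15} \left(- \frac{1}{10}\right) \left(-105 - 20500\right) - 11918 = \frac{1}{15} \left(- \frac{1}{10}\right) \left(-20605\right) - 11918 = \frac{4121}{30} - 11918 = - \frac{353419}{30}$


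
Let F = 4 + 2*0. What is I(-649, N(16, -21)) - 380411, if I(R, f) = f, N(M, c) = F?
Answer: -380407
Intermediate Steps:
F = 4 (F = 4 + 0 = 4)
N(M, c) = 4
I(-649, N(16, -21)) - 380411 = 4 - 380411 = -380407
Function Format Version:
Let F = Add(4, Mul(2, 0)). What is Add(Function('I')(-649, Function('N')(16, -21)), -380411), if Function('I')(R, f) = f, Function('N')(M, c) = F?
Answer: -380407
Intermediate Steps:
F = 4 (F = Add(4, 0) = 4)
Function('N')(M, c) = 4
Add(Function('I')(-649, Function('N')(16, -21)), -380411) = Add(4, -380411) = -380407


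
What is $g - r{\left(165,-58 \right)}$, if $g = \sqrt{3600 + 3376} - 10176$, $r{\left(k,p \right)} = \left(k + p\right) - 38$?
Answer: $-10245 + 8 \sqrt{109} \approx -10161.0$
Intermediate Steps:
$r{\left(k,p \right)} = -38 + k + p$
$g = -10176 + 8 \sqrt{109}$ ($g = \sqrt{6976} - 10176 = 8 \sqrt{109} - 10176 = -10176 + 8 \sqrt{109} \approx -10092.0$)
$g - r{\left(165,-58 \right)} = \left(-10176 + 8 \sqrt{109}\right) - \left(-38 + 165 - 58\right) = \left(-10176 + 8 \sqrt{109}\right) - 69 = -10245 + 8 \sqrt{109}$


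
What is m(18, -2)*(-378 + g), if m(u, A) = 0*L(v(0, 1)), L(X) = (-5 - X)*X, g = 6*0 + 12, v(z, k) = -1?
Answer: 0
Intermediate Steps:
g = 12 (g = 0 + 12 = 12)
L(X) = X*(-5 - X)
m(u, A) = 0 (m(u, A) = 0*(-1*(-1)*(5 - 1)) = 0*(-1*(-1)*4) = 0*4 = 0)
m(18, -2)*(-378 + g) = 0*(-378 + 12) = 0*(-366) = 0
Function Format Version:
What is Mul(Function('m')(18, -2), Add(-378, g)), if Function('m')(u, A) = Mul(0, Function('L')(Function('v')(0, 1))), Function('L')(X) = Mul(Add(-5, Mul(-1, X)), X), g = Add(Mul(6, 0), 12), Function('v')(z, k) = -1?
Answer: 0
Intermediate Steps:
g = 12 (g = Add(0, 12) = 12)
Function('L')(X) = Mul(X, Add(-5, Mul(-1, X)))
Function('m')(u, A) = 0 (Function('m')(u, A) = Mul(0, Mul(-1, -1, Add(5, -1))) = Mul(0, Mul(-1, -1, 4)) = Mul(0, 4) = 0)
Mul(Function('m')(18, -2), Add(-378, g)) = Mul(0, Add(-378, 12)) = Mul(0, -366) = 0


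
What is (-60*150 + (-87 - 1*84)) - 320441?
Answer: -329612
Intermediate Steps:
(-60*150 + (-87 - 1*84)) - 320441 = (-9000 + (-87 - 84)) - 320441 = (-9000 - 171) - 320441 = -9171 - 320441 = -329612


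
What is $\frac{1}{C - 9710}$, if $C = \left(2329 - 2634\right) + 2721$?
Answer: $- \frac{1}{7294} \approx -0.0001371$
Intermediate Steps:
$C = 2416$ ($C = -305 + 2721 = 2416$)
$\frac{1}{C - 9710} = \frac{1}{2416 - 9710} = \frac{1}{-7294} = - \frac{1}{7294}$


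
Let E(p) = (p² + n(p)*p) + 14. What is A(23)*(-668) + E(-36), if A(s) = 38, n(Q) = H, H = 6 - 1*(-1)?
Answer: -24326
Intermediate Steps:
H = 7 (H = 6 + 1 = 7)
n(Q) = 7
E(p) = 14 + p² + 7*p (E(p) = (p² + 7*p) + 14 = 14 + p² + 7*p)
A(23)*(-668) + E(-36) = 38*(-668) + (14 + (-36)² + 7*(-36)) = -25384 + (14 + 1296 - 252) = -25384 + 1058 = -24326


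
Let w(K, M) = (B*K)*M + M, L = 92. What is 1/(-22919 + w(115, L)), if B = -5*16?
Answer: -1/869227 ≈ -1.1504e-6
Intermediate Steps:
B = -80
w(K, M) = M - 80*K*M (w(K, M) = (-80*K)*M + M = -80*K*M + M = M - 80*K*M)
1/(-22919 + w(115, L)) = 1/(-22919 + 92*(1 - 80*115)) = 1/(-22919 + 92*(1 - 9200)) = 1/(-22919 + 92*(-9199)) = 1/(-22919 - 846308) = 1/(-869227) = -1/869227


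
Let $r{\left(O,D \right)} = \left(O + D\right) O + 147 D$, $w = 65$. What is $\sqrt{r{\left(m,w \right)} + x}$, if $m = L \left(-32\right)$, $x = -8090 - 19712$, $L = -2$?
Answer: $i \sqrt{9991} \approx 99.955 i$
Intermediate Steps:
$x = -27802$
$m = 64$ ($m = \left(-2\right) \left(-32\right) = 64$)
$r{\left(O,D \right)} = 147 D + O \left(D + O\right)$ ($r{\left(O,D \right)} = \left(D + O\right) O + 147 D = O \left(D + O\right) + 147 D = 147 D + O \left(D + O\right)$)
$\sqrt{r{\left(m,w \right)} + x} = \sqrt{\left(64^{2} + 147 \cdot 65 + 65 \cdot 64\right) - 27802} = \sqrt{\left(4096 + 9555 + 4160\right) - 27802} = \sqrt{17811 - 27802} = \sqrt{-9991} = i \sqrt{9991}$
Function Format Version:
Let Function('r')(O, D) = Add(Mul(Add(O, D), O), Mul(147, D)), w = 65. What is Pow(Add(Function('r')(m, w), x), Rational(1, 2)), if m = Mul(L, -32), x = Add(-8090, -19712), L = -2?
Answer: Mul(I, Pow(9991, Rational(1, 2))) ≈ Mul(99.955, I)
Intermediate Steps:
x = -27802
m = 64 (m = Mul(-2, -32) = 64)
Function('r')(O, D) = Add(Mul(147, D), Mul(O, Add(D, O))) (Function('r')(O, D) = Add(Mul(Add(D, O), O), Mul(147, D)) = Add(Mul(O, Add(D, O)), Mul(147, D)) = Add(Mul(147, D), Mul(O, Add(D, O))))
Pow(Add(Function('r')(m, w), x), Rational(1, 2)) = Pow(Add(Add(Pow(64, 2), Mul(147, 65), Mul(65, 64)), -27802), Rational(1, 2)) = Pow(Add(Add(4096, 9555, 4160), -27802), Rational(1, 2)) = Pow(Add(17811, -27802), Rational(1, 2)) = Pow(-9991, Rational(1, 2)) = Mul(I, Pow(9991, Rational(1, 2)))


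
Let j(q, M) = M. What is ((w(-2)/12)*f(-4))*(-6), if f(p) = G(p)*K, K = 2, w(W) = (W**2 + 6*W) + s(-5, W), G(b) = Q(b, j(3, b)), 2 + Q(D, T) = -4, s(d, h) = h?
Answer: -60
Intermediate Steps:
Q(D, T) = -6 (Q(D, T) = -2 - 4 = -6)
G(b) = -6
w(W) = W**2 + 7*W (w(W) = (W**2 + 6*W) + W = W**2 + 7*W)
f(p) = -12 (f(p) = -6*2 = -12)
((w(-2)/12)*f(-4))*(-6) = ((-2*(7 - 2)/12)*(-12))*(-6) = ((-2*5*(1/12))*(-12))*(-6) = (-10*1/12*(-12))*(-6) = -5/6*(-12)*(-6) = 10*(-6) = -60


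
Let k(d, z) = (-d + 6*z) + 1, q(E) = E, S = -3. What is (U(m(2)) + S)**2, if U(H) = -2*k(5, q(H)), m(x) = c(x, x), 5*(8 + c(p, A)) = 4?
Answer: 208849/25 ≈ 8354.0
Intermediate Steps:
c(p, A) = -36/5 (c(p, A) = -8 + (1/5)*4 = -8 + 4/5 = -36/5)
m(x) = -36/5
k(d, z) = 1 - d + 6*z
U(H) = 8 - 12*H (U(H) = -2*(1 - 1*5 + 6*H) = -2*(1 - 5 + 6*H) = -2*(-4 + 6*H) = 8 - 12*H)
(U(m(2)) + S)**2 = ((8 - 12*(-36/5)) - 3)**2 = ((8 + 432/5) - 3)**2 = (472/5 - 3)**2 = (457/5)**2 = 208849/25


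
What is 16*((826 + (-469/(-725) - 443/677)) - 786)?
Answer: 314069408/490825 ≈ 639.88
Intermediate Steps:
16*((826 + (-469/(-725) - 443/677)) - 786) = 16*((826 + (-469*(-1/725) - 443*1/677)) - 786) = 16*((826 + (469/725 - 443/677)) - 786) = 16*((826 - 3662/490825) - 786) = 16*(405417788/490825 - 786) = 16*(19629338/490825) = 314069408/490825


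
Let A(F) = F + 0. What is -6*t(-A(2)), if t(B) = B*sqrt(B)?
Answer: 12*I*sqrt(2) ≈ 16.971*I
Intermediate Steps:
A(F) = F
t(B) = B**(3/2)
-6*t(-A(2)) = -6*(-2*I*sqrt(2)) = -(-12)*I*sqrt(2) = 12*I*sqrt(2)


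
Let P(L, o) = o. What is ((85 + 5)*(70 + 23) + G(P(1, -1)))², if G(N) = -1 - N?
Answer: 70056900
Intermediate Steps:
((85 + 5)*(70 + 23) + G(P(1, -1)))² = ((85 + 5)*(70 + 23) + (-1 - 1*(-1)))² = (90*93 + (-1 + 1))² = (8370 + 0)² = 8370² = 70056900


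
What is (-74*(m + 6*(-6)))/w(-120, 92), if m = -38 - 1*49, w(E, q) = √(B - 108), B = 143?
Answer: 9102*√35/35 ≈ 1538.5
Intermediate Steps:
w(E, q) = √35 (w(E, q) = √(143 - 108) = √35)
m = -87 (m = -38 - 49 = -87)
(-74*(m + 6*(-6)))/w(-120, 92) = (-74*(-87 + 6*(-6)))/(√35) = (-74*(-87 - 36))*(√35/35) = (-74*(-123))*(√35/35) = 9102*(√35/35) = 9102*√35/35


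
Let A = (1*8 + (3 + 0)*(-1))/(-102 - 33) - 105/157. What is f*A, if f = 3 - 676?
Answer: 2013616/4239 ≈ 475.02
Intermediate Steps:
f = -673
A = -2992/4239 (A = (8 + 3*(-1))/(-135) - 105*1/157 = (8 - 3)*(-1/135) - 105/157 = 5*(-1/135) - 105/157 = -1/27 - 105/157 = -2992/4239 ≈ -0.70583)
f*A = -673*(-2992/4239) = 2013616/4239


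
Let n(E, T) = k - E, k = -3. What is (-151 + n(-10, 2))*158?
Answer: -22752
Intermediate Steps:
n(E, T) = -3 - E
(-151 + n(-10, 2))*158 = (-151 + (-3 - 1*(-10)))*158 = (-151 + (-3 + 10))*158 = (-151 + 7)*158 = -144*158 = -22752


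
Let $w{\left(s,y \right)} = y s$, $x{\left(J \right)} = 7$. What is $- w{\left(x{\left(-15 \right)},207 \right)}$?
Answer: $-1449$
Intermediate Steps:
$w{\left(s,y \right)} = s y$
$- w{\left(x{\left(-15 \right)},207 \right)} = - 7 \cdot 207 = \left(-1\right) 1449 = -1449$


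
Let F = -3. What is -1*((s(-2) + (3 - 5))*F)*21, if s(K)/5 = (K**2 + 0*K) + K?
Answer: 504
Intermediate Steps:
s(K) = 5*K + 5*K**2 (s(K) = 5*((K**2 + 0*K) + K) = 5*((K**2 + 0) + K) = 5*(K**2 + K) = 5*(K + K**2) = 5*K + 5*K**2)
-1*((s(-2) + (3 - 5))*F)*21 = -1*((5*(-2)*(1 - 2) + (3 - 5))*(-3))*21 = -1*((5*(-2)*(-1) - 2)*(-3))*21 = -1*((10 - 2)*(-3))*21 = -1*(8*(-3))*21 = -1*(-24)*21 = -(-24)*21 = -1*(-504) = 504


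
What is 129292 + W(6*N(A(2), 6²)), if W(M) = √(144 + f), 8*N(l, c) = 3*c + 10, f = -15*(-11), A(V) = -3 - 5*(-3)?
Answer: 129292 + √309 ≈ 1.2931e+5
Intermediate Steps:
A(V) = 12 (A(V) = -3 + 15 = 12)
f = 165
N(l, c) = 5/4 + 3*c/8 (N(l, c) = (3*c + 10)/8 = (10 + 3*c)/8 = 5/4 + 3*c/8)
W(M) = √309 (W(M) = √(144 + 165) = √309)
129292 + W(6*N(A(2), 6²)) = 129292 + √309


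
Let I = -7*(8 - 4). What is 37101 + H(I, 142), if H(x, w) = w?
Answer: 37243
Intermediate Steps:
I = -28 (I = -7*4 = -28)
37101 + H(I, 142) = 37101 + 142 = 37243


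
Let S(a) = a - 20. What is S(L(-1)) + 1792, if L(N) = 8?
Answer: 1780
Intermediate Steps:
S(a) = -20 + a
S(L(-1)) + 1792 = (-20 + 8) + 1792 = -12 + 1792 = 1780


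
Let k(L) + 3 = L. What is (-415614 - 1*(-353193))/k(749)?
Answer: -62421/746 ≈ -83.674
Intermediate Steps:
k(L) = -3 + L
(-415614 - 1*(-353193))/k(749) = (-415614 - 1*(-353193))/(-3 + 749) = (-415614 + 353193)/746 = -62421*1/746 = -62421/746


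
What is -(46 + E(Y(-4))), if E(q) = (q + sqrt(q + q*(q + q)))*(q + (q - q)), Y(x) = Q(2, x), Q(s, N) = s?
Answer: -50 - 2*sqrt(10) ≈ -56.325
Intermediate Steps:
Y(x) = 2
E(q) = q*(q + sqrt(q + 2*q**2)) (E(q) = (q + sqrt(q + q*(2*q)))*(q + 0) = (q + sqrt(q + 2*q**2))*q = q*(q + sqrt(q + 2*q**2)))
-(46 + E(Y(-4))) = -(46 + 2*(2 + sqrt(2*(1 + 2*2)))) = -(46 + 2*(2 + sqrt(2*(1 + 4)))) = -(46 + 2*(2 + sqrt(2*5))) = -(46 + 2*(2 + sqrt(10))) = -(46 + (4 + 2*sqrt(10))) = -(50 + 2*sqrt(10)) = -50 - 2*sqrt(10)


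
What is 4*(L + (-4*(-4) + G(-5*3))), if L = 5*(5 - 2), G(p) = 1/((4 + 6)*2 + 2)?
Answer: 1366/11 ≈ 124.18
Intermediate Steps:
G(p) = 1/22 (G(p) = 1/(10*2 + 2) = 1/(20 + 2) = 1/22)
L = 15 (L = 5*3 = 15)
4*(L + (-4*(-4) + G(-5*3))) = 4*(15 + (-4*(-4) + 1/22)) = 4*(15 + (16 + 1/22)) = 4*(15 + 353/22) = 4*(683/22) = 1366/11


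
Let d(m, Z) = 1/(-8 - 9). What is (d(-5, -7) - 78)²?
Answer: 1760929/289 ≈ 6093.2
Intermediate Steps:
d(m, Z) = -1/17 (d(m, Z) = 1/(-17) = -1/17)
(d(-5, -7) - 78)² = (-1/17 - 78)² = (-1327/17)² = 1760929/289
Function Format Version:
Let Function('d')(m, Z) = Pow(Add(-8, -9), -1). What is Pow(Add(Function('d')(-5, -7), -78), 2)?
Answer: Rational(1760929, 289) ≈ 6093.2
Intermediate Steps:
Function('d')(m, Z) = Rational(-1, 17) (Function('d')(m, Z) = Pow(-17, -1) = Rational(-1, 17))
Pow(Add(Function('d')(-5, -7), -78), 2) = Pow(Add(Rational(-1, 17), -78), 2) = Pow(Rational(-1327, 17), 2) = Rational(1760929, 289)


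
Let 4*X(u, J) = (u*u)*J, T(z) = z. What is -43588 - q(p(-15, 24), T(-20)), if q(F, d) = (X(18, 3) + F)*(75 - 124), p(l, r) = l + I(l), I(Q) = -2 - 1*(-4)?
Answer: -32318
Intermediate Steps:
I(Q) = 2 (I(Q) = -2 + 4 = 2)
X(u, J) = J*u²/4 (X(u, J) = ((u*u)*J)/4 = (u²*J)/4 = (J*u²)/4 = J*u²/4)
p(l, r) = 2 + l (p(l, r) = l + 2 = 2 + l)
q(F, d) = -11907 - 49*F (q(F, d) = ((¼)*3*18² + F)*(75 - 124) = ((¼)*3*324 + F)*(-49) = (243 + F)*(-49) = -11907 - 49*F)
-43588 - q(p(-15, 24), T(-20)) = -43588 - (-11907 - 49*(2 - 15)) = -43588 - (-11907 - 49*(-13)) = -43588 - (-11907 + 637) = -43588 - 1*(-11270) = -43588 + 11270 = -32318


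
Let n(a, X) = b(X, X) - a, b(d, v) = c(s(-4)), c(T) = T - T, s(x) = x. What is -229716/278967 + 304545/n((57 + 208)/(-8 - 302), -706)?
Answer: 1755794711994/4928417 ≈ 3.5626e+5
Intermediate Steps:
c(T) = 0
b(d, v) = 0
n(a, X) = -a (n(a, X) = 0 - a = -a)
-229716/278967 + 304545/n((57 + 208)/(-8 - 302), -706) = -229716/278967 + 304545/((-(57 + 208)/(-8 - 302))) = -229716*1/278967 + 304545/((-265/(-310))) = -76572/92989 + 304545/((-265*(-1)/310)) = -76572/92989 + 304545/((-1*(-53/62))) = -76572/92989 + 304545/(53/62) = -76572/92989 + 304545*(62/53) = -76572/92989 + 18881790/53 = 1755794711994/4928417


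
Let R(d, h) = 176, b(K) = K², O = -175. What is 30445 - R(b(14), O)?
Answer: 30269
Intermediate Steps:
30445 - R(b(14), O) = 30445 - 1*176 = 30445 - 176 = 30269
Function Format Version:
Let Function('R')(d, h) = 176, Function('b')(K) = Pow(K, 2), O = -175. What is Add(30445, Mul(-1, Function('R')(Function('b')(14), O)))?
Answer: 30269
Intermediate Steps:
Add(30445, Mul(-1, Function('R')(Function('b')(14), O))) = Add(30445, Mul(-1, 176)) = Add(30445, -176) = 30269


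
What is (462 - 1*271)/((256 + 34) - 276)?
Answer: 191/14 ≈ 13.643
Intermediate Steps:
(462 - 1*271)/((256 + 34) - 276) = (462 - 271)/(290 - 276) = 191/14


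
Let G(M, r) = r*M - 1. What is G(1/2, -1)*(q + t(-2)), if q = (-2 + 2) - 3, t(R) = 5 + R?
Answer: 0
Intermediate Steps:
G(M, r) = -1 + M*r (G(M, r) = M*r - 1 = -1 + M*r)
q = -3 (q = 0 - 3 = -3)
G(1/2, -1)*(q + t(-2)) = (-1 - 1/2)*(-3 + (5 - 2)) = (-1 + (1/2)*(-1))*(-3 + 3) = (-1 - 1/2)*0 = -3/2*0 = 0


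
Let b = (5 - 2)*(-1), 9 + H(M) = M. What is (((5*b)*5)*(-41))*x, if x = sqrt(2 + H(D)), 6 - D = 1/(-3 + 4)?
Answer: 3075*I*sqrt(2) ≈ 4348.7*I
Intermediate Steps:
D = 5 (D = 6 - 1/(-3 + 4) = 6 - 1/1 = 6 - 1*1 = 6 - 1 = 5)
H(M) = -9 + M
b = -3 (b = 3*(-1) = -3)
x = I*sqrt(2) (x = sqrt(2 + (-9 + 5)) = sqrt(2 - 4) = sqrt(-2) = I*sqrt(2) ≈ 1.4142*I)
(((5*b)*5)*(-41))*x = (((5*(-3))*5)*(-41))*(I*sqrt(2)) = (-15*5*(-41))*(I*sqrt(2)) = (-75*(-41))*(I*sqrt(2)) = 3075*(I*sqrt(2)) = 3075*I*sqrt(2)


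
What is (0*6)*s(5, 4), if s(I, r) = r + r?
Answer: 0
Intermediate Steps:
s(I, r) = 2*r
(0*6)*s(5, 4) = (0*6)*(2*4) = 0*8 = 0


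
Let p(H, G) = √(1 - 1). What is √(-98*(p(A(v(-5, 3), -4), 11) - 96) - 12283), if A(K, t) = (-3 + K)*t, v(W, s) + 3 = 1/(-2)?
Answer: 5*I*√115 ≈ 53.619*I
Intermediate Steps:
v(W, s) = -7/2 (v(W, s) = -3 + 1/(-2) = -3 - ½ = -7/2)
A(K, t) = t*(-3 + K)
p(H, G) = 0 (p(H, G) = √0 = 0)
√(-98*(p(A(v(-5, 3), -4), 11) - 96) - 12283) = √(-98*(0 - 96) - 12283) = √(-98*(-96) - 12283) = √(9408 - 12283) = √(-2875) = 5*I*√115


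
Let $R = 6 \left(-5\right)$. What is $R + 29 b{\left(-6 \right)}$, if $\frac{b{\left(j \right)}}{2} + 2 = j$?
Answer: $-494$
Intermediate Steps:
$R = -30$
$b{\left(j \right)} = -4 + 2 j$
$R + 29 b{\left(-6 \right)} = -30 + 29 \left(-4 + 2 \left(-6\right)\right) = -30 + 29 \left(-4 - 12\right) = -30 + 29 \left(-16\right) = -30 - 464 = -494$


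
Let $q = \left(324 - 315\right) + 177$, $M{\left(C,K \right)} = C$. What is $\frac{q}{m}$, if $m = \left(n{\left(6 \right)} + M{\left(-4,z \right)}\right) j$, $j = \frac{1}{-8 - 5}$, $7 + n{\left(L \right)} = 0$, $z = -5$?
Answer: $\frac{2418}{11} \approx 219.82$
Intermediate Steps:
$n{\left(L \right)} = -7$ ($n{\left(L \right)} = -7 + 0 = -7$)
$j = - \frac{1}{13}$ ($j = \frac{1}{-13} = - \frac{1}{13} \approx -0.076923$)
$q = 186$ ($q = 9 + 177 = 186$)
$m = \frac{11}{13}$ ($m = \left(-7 - 4\right) \left(- \frac{1}{13}\right) = \left(-11\right) \left(- \frac{1}{13}\right) = \frac{11}{13} \approx 0.84615$)
$\frac{q}{m} = \frac{186}{\frac{11}{13}} = 186 \cdot \frac{13}{11} = \frac{2418}{11}$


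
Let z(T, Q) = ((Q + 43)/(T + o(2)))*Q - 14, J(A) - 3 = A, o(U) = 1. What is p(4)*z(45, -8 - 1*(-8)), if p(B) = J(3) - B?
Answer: -28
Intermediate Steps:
J(A) = 3 + A
p(B) = 6 - B (p(B) = (3 + 3) - B = 6 - B)
z(T, Q) = -14 + Q*(43 + Q)/(1 + T) (z(T, Q) = ((Q + 43)/(T + 1))*Q - 14 = ((43 + Q)/(1 + T))*Q - 14 = Q*(43 + Q)/(1 + T) - 14 = -14 + Q*(43 + Q)/(1 + T))
p(4)*z(45, -8 - 1*(-8)) = (6 - 1*4)*((-14 + (-8 - 1*(-8))**2 - 14*45 + 43*(-8 - 1*(-8)))/(1 + 45)) = (6 - 4)*((-14 + (-8 + 8)**2 - 630 + 43*(-8 + 8))/46) = 2*((-14 + 0**2 - 630 + 43*0)/46) = 2*((-14 + 0 - 630 + 0)/46) = 2*((1/46)*(-644)) = 2*(-14) = -28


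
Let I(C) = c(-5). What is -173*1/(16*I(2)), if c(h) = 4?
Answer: -173/64 ≈ -2.7031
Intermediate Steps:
I(C) = 4
-173*1/(16*I(2)) = -173/(16*4) = -173/64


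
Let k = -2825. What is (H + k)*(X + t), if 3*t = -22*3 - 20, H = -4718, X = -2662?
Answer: 60887096/3 ≈ 2.0296e+7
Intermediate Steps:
t = -86/3 (t = (-22*3 - 20)/3 = (-66 - 20)/3 = (1/3)*(-86) = -86/3 ≈ -28.667)
(H + k)*(X + t) = (-4718 - 2825)*(-2662 - 86/3) = -7543*(-8072/3) = 60887096/3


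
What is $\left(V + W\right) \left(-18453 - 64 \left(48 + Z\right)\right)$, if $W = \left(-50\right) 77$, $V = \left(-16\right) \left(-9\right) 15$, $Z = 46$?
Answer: $41352610$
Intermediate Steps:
$V = 2160$ ($V = 144 \cdot 15 = 2160$)
$W = -3850$
$\left(V + W\right) \left(-18453 - 64 \left(48 + Z\right)\right) = \left(2160 - 3850\right) \left(-18453 - 64 \left(48 + 46\right)\right) = - 1690 \left(-18453 - 6016\right) = \left(-1690\right) \left(-24469\right) = 41352610$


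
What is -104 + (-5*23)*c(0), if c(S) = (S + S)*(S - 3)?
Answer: -104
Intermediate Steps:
c(S) = 2*S*(-3 + S) (c(S) = (2*S)*(-3 + S) = 2*S*(-3 + S))
-104 + (-5*23)*c(0) = -104 + (-5*23)*(2*0*(-3 + 0)) = -104 - 230*0*(-3) = -104 - 115*0 = -104 + 0 = -104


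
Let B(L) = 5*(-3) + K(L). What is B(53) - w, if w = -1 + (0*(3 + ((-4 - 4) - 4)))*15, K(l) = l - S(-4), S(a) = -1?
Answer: 40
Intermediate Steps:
K(l) = 1 + l (K(l) = l - 1*(-1) = l + 1 = 1 + l)
B(L) = -14 + L (B(L) = 5*(-3) + (1 + L) = -15 + (1 + L) = -14 + L)
w = -1 (w = -1 + (0*(3 + (-8 - 4)))*15 = -1 + (0*(3 - 12))*15 = -1 + (0*(-9))*15 = -1 + 0*15 = -1 + 0 = -1)
B(53) - w = (-14 + 53) - 1*(-1) = 39 + 1 = 40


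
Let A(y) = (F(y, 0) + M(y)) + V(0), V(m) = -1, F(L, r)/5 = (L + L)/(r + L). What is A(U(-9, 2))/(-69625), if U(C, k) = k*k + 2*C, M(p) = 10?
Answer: -19/69625 ≈ -0.00027289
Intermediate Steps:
F(L, r) = 10*L/(L + r) (F(L, r) = 5*((L + L)/(r + L)) = 5*((2*L)/(L + r)) = 5*(2*L/(L + r)) = 10*L/(L + r))
U(C, k) = k² + 2*C
A(y) = 19 (A(y) = (10*y/(y + 0) + 10) - 1 = (10*y/y + 10) - 1 = (10 + 10) - 1 = 20 - 1 = 19)
A(U(-9, 2))/(-69625) = 19/(-69625) = 19*(-1/69625) = -19/69625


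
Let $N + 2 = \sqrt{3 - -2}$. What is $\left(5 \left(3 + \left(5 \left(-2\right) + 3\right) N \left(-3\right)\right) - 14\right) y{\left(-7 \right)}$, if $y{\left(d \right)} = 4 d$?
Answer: $5852 - 2940 \sqrt{5} \approx -722.04$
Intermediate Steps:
$N = -2 + \sqrt{5}$ ($N = -2 + \sqrt{3 - -2} = -2 + \sqrt{3 + \left(-2 + 4\right)} = -2 + \sqrt{3 + 2} = -2 + \sqrt{5} \approx 0.23607$)
$\left(5 \left(3 + \left(5 \left(-2\right) + 3\right) N \left(-3\right)\right) - 14\right) y{\left(-7 \right)} = \left(5 \left(3 + \left(5 \left(-2\right) + 3\right) \left(-2 + \sqrt{5}\right) \left(-3\right)\right) - 14\right) 4 \left(-7\right) = \left(5 \left(3 + \left(-10 + 3\right) \left(-2 + \sqrt{5}\right) \left(-3\right)\right) - 14\right) \left(-28\right) = \left(5 \left(3 + - 7 \left(-2 + \sqrt{5}\right) \left(-3\right)\right) - 14\right) \left(-28\right) = \left(5 \left(3 + \left(14 - 7 \sqrt{5}\right) \left(-3\right)\right) - 14\right) \left(-28\right) = \left(5 \left(3 - \left(42 - 21 \sqrt{5}\right)\right) - 14\right) \left(-28\right) = \left(5 \left(-39 + 21 \sqrt{5}\right) - 14\right) \left(-28\right) = \left(\left(-195 + 105 \sqrt{5}\right) - 14\right) \left(-28\right) = \left(-209 + 105 \sqrt{5}\right) \left(-28\right) = 5852 - 2940 \sqrt{5}$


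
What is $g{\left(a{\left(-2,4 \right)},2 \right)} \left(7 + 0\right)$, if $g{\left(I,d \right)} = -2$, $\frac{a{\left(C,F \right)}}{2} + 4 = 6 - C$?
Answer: $-14$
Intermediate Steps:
$a{\left(C,F \right)} = 4 - 2 C$ ($a{\left(C,F \right)} = -8 + 2 \left(6 - C\right) = -8 - \left(-12 + 2 C\right) = 4 - 2 C$)
$g{\left(a{\left(-2,4 \right)},2 \right)} \left(7 + 0\right) = - 2 \left(7 + 0\right) = \left(-2\right) 7 = -14$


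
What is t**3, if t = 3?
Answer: 27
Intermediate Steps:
t**3 = 3**3 = 27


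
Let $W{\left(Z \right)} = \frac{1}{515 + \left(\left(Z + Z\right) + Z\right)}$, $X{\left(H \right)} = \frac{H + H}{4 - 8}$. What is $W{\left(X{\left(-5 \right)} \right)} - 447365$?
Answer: $- \frac{467496423}{1045} \approx -4.4737 \cdot 10^{5}$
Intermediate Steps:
$X{\left(H \right)} = - \frac{H}{2}$ ($X{\left(H \right)} = \frac{2 H}{-4} = 2 H \left(- \frac{1}{4}\right) = - \frac{H}{2}$)
$W{\left(Z \right)} = \frac{1}{515 + 3 Z}$ ($W{\left(Z \right)} = \frac{1}{515 + \left(2 Z + Z\right)} = \frac{1}{515 + 3 Z}$)
$W{\left(X{\left(-5 \right)} \right)} - 447365 = \frac{1}{515 + 3 \left(\left(- \frac{1}{2}\right) \left(-5\right)\right)} - 447365 = \frac{1}{515 + 3 \cdot \frac{5}{2}} - 447365 = \frac{1}{515 + \frac{15}{2}} - 447365 = \frac{1}{\frac{1045}{2}} - 447365 = \frac{2}{1045} - 447365 = - \frac{467496423}{1045}$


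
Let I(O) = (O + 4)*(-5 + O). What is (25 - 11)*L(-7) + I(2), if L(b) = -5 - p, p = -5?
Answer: -18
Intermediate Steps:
L(b) = 0 (L(b) = -5 - 1*(-5) = -5 + 5 = 0)
I(O) = (-5 + O)*(4 + O) (I(O) = (4 + O)*(-5 + O) = (-5 + O)*(4 + O))
(25 - 11)*L(-7) + I(2) = (25 - 11)*0 + (-20 + 2² - 1*2) = 14*0 + (-20 + 4 - 2) = 0 - 18 = -18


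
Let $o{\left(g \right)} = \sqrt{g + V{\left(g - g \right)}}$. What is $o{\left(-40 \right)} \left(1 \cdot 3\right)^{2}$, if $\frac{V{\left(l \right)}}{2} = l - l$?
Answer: $18 i \sqrt{10} \approx 56.921 i$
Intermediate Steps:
$V{\left(l \right)} = 0$ ($V{\left(l \right)} = 2 \left(l - l\right) = 2 \cdot 0 = 0$)
$o{\left(g \right)} = \sqrt{g}$ ($o{\left(g \right)} = \sqrt{g + 0} = \sqrt{g}$)
$o{\left(-40 \right)} \left(1 \cdot 3\right)^{2} = \sqrt{-40} \left(1 \cdot 3\right)^{2} = 2 i \sqrt{10} \cdot 3^{2} = 2 i \sqrt{10} \cdot 9 = 18 i \sqrt{10}$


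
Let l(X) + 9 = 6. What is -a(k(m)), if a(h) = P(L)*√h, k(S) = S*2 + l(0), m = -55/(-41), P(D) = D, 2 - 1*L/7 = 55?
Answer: 371*I*√533/41 ≈ 208.91*I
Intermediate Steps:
L = -371 (L = 14 - 7*55 = 14 - 385 = -371)
l(X) = -3 (l(X) = -9 + 6 = -3)
m = 55/41 (m = -55*(-1/41) = 55/41 ≈ 1.3415)
k(S) = -3 + 2*S (k(S) = S*2 - 3 = 2*S - 3 = -3 + 2*S)
a(h) = -371*√h
-a(k(m)) = -(-371)*√(-3 + 2*(55/41)) = -(-371)*√(-3 + 110/41) = -(-371)*√(-13/41) = -(-371)*I*√533/41 = 371*I*√533/41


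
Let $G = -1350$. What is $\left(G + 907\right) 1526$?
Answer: $-676018$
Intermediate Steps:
$\left(G + 907\right) 1526 = \left(-1350 + 907\right) 1526 = \left(-443\right) 1526 = -676018$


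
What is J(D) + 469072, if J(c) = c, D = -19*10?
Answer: 468882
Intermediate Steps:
D = -190
J(D) + 469072 = -190 + 469072 = 468882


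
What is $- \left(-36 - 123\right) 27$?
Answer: $4293$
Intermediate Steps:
$- \left(-36 - 123\right) 27 = - \left(-159\right) 27 = \left(-1\right) \left(-4293\right) = 4293$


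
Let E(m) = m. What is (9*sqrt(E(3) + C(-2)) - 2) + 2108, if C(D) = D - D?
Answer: 2106 + 9*sqrt(3) ≈ 2121.6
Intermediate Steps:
C(D) = 0
(9*sqrt(E(3) + C(-2)) - 2) + 2108 = (9*sqrt(3 + 0) - 2) + 2108 = (9*sqrt(3) - 2) + 2108 = (-2 + 9*sqrt(3)) + 2108 = 2106 + 9*sqrt(3)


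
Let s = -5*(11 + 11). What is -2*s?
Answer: 220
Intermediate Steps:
s = -110 (s = -5*22 = -110)
-2*s = -2*(-110) = 220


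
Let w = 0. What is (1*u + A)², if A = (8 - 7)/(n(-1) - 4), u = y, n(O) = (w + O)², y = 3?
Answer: 64/9 ≈ 7.1111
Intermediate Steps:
n(O) = O² (n(O) = (0 + O)² = O²)
u = 3
A = -⅓ (A = (8 - 7)/((-1)² - 4) = 1/(1 - 4) = 1/(-3) = 1*(-⅓) = -⅓ ≈ -0.33333)
(1*u + A)² = (1*3 - ⅓)² = (3 - ⅓)² = (8/3)² = 64/9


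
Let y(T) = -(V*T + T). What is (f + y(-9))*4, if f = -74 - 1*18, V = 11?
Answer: 64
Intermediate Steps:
y(T) = -12*T (y(T) = -(11*T + T) = -12*T)
f = -92 (f = -74 - 18 = -92)
(f + y(-9))*4 = (-92 - 12*(-9))*4 = (-92 + 108)*4 = 16*4 = 64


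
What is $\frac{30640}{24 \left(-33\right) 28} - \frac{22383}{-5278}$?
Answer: $\frac{746981}{261261} \approx 2.8591$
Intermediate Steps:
$\frac{30640}{24 \left(-33\right) 28} - \frac{22383}{-5278} = \frac{30640}{\left(-792\right) 28} - - \frac{22383}{5278} = \frac{30640}{-22176} + \frac{22383}{5278} = 30640 \left(- \frac{1}{22176}\right) + \frac{22383}{5278} = - \frac{1915}{1386} + \frac{22383}{5278} = \frac{746981}{261261}$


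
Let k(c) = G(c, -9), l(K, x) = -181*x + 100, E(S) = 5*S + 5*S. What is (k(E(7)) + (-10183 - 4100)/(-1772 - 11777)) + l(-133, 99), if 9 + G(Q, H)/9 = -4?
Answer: -243000581/13549 ≈ -17935.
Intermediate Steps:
G(Q, H) = -117 (G(Q, H) = -81 + 9*(-4) = -81 - 36 = -117)
E(S) = 10*S
l(K, x) = 100 - 181*x
k(c) = -117
(k(E(7)) + (-10183 - 4100)/(-1772 - 11777)) + l(-133, 99) = (-117 + (-10183 - 4100)/(-1772 - 11777)) + (100 - 181*99) = (-117 - 14283/(-13549)) + (100 - 17919) = (-117 - 14283*(-1/13549)) - 17819 = (-117 + 14283/13549) - 17819 = -1570950/13549 - 17819 = -243000581/13549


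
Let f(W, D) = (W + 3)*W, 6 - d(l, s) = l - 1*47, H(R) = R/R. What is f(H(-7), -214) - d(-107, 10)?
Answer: -156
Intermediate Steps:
H(R) = 1
d(l, s) = 53 - l (d(l, s) = 6 - (l - 1*47) = 6 - (l - 47) = 6 - (-47 + l) = 6 + (47 - l) = 53 - l)
f(W, D) = W*(3 + W) (f(W, D) = (3 + W)*W = W*(3 + W))
f(H(-7), -214) - d(-107, 10) = 1*(3 + 1) - (53 - 1*(-107)) = 1*4 - (53 + 107) = 4 - 1*160 = 4 - 160 = -156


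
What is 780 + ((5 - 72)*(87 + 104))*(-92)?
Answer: 1178104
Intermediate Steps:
780 + ((5 - 72)*(87 + 104))*(-92) = 780 - 67*191*(-92) = 780 - 12797*(-92) = 780 + 1177324 = 1178104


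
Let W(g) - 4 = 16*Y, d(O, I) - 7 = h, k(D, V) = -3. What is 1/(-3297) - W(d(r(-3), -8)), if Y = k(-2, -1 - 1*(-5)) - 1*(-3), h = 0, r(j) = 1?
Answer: -13189/3297 ≈ -4.0003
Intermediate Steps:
d(O, I) = 7 (d(O, I) = 7 + 0 = 7)
Y = 0 (Y = -3 - 1*(-3) = -3 + 3 = 0)
W(g) = 4 (W(g) = 4 + 16*0 = 4 + 0 = 4)
1/(-3297) - W(d(r(-3), -8)) = 1/(-3297) - 1*4 = -1/3297 - 4 = -13189/3297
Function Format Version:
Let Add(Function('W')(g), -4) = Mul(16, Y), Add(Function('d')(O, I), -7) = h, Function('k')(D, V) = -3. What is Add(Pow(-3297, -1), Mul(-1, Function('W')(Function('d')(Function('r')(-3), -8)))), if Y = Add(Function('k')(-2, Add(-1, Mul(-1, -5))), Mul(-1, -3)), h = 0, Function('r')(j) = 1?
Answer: Rational(-13189, 3297) ≈ -4.0003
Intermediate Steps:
Function('d')(O, I) = 7 (Function('d')(O, I) = Add(7, 0) = 7)
Y = 0 (Y = Add(-3, Mul(-1, -3)) = Add(-3, 3) = 0)
Function('W')(g) = 4 (Function('W')(g) = Add(4, Mul(16, 0)) = Add(4, 0) = 4)
Add(Pow(-3297, -1), Mul(-1, Function('W')(Function('d')(Function('r')(-3), -8)))) = Add(Pow(-3297, -1), Mul(-1, 4)) = Add(Rational(-1, 3297), -4) = Rational(-13189, 3297)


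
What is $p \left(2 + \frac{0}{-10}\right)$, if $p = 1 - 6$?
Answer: $-10$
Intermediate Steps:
$p = -5$
$p \left(2 + \frac{0}{-10}\right) = - 5 \left(2 + \frac{0}{-10}\right) = - 5 \left(2 + 0 \left(- \frac{1}{10}\right)\right) = - 5 \left(2 + 0\right) = \left(-5\right) 2 = -10$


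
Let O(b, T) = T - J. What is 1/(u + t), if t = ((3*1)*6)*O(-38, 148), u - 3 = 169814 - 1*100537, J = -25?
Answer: 1/72394 ≈ 1.3813e-5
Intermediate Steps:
O(b, T) = 25 + T (O(b, T) = T - 1*(-25) = T + 25 = 25 + T)
u = 69280 (u = 3 + (169814 - 1*100537) = 3 + (169814 - 100537) = 3 + 69277 = 69280)
t = 3114 (t = ((3*1)*6)*(25 + 148) = (3*6)*173 = 18*173 = 3114)
1/(u + t) = 1/(69280 + 3114) = 1/72394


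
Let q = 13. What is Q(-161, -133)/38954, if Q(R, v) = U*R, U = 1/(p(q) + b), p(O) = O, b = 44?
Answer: -161/2220378 ≈ -7.2510e-5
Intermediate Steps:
U = 1/57 (U = 1/(13 + 44) = 1/57 ≈ 0.017544)
Q(R, v) = R/57
Q(-161, -133)/38954 = ((1/57)*(-161))/38954 = -161/57*1/38954 = -161/2220378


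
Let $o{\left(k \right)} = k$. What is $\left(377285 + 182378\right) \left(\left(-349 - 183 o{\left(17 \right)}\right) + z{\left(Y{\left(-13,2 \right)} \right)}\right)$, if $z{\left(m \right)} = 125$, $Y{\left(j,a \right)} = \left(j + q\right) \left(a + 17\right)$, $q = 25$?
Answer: $-1866476105$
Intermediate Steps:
$Y{\left(j,a \right)} = \left(17 + a\right) \left(25 + j\right)$ ($Y{\left(j,a \right)} = \left(j + 25\right) \left(a + 17\right) = \left(25 + j\right) \left(17 + a\right) = \left(17 + a\right) \left(25 + j\right)$)
$\left(377285 + 182378\right) \left(\left(-349 - 183 o{\left(17 \right)}\right) + z{\left(Y{\left(-13,2 \right)} \right)}\right) = \left(377285 + 182378\right) \left(\left(-349 - 3111\right) + 125\right) = 559663 \left(\left(-349 - 3111\right) + 125\right) = 559663 \left(-3460 + 125\right) = 559663 \left(-3335\right) = -1866476105$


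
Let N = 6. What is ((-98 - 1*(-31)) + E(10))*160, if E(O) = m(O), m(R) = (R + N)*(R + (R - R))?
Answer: 14880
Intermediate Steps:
m(R) = R*(6 + R) (m(R) = (R + 6)*(R + (R - R)) = (6 + R)*(R + 0) = (6 + R)*R = R*(6 + R))
E(O) = O*(6 + O)
((-98 - 1*(-31)) + E(10))*160 = ((-98 - 1*(-31)) + 10*(6 + 10))*160 = ((-98 + 31) + 10*16)*160 = (-67 + 160)*160 = 93*160 = 14880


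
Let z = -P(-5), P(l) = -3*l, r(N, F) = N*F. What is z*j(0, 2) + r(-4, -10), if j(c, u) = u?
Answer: 10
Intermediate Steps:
r(N, F) = F*N
z = -15 (z = -(-3)*(-5) = -1*15 = -15)
z*j(0, 2) + r(-4, -10) = -15*2 - 10*(-4) = -30 + 40 = 10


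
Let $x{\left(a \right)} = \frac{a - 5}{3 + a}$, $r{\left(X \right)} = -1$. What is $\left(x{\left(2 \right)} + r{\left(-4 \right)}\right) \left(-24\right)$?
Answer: $\frac{192}{5} \approx 38.4$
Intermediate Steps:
$x{\left(a \right)} = \frac{-5 + a}{3 + a}$
$\left(x{\left(2 \right)} + r{\left(-4 \right)}\right) \left(-24\right) = \left(\frac{-5 + 2}{3 + 2} - 1\right) \left(-24\right) = \left(\frac{1}{5} \left(-3\right) - 1\right) \left(-24\right) = \left(- \frac{3}{5} - 1\right) \left(-24\right) = \left(- \frac{8}{5}\right) \left(-24\right) = \frac{192}{5}$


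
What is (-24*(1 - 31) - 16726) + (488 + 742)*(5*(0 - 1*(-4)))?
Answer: 8594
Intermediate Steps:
(-24*(1 - 31) - 16726) + (488 + 742)*(5*(0 - 1*(-4))) = (-24*(-30) - 16726) + 1230*(5*(0 + 4)) = (720 - 16726) + 1230*(5*4) = -16006 + 1230*20 = -16006 + 24600 = 8594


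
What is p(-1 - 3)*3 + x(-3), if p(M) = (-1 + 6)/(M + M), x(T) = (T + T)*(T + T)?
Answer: 273/8 ≈ 34.125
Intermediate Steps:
x(T) = 4*T² (x(T) = (2*T)*(2*T) = 4*T²)
p(M) = 5/(2*M) (p(M) = 5/((2*M)) = 5*(1/(2*M)) = 5/(2*M))
p(-1 - 3)*3 + x(-3) = (5/(2*(-1 - 3)))*3 + 4*(-3)² = ((5/2)/(-4))*3 + 4*9 = ((5/2)*(-¼))*3 + 36 = -5/8*3 + 36 = -15/8 + 36 = 273/8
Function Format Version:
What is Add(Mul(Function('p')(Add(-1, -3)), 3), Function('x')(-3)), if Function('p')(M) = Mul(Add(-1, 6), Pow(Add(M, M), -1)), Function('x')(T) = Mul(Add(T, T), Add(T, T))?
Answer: Rational(273, 8) ≈ 34.125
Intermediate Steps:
Function('x')(T) = Mul(4, Pow(T, 2)) (Function('x')(T) = Mul(Mul(2, T), Mul(2, T)) = Mul(4, Pow(T, 2)))
Function('p')(M) = Mul(Rational(5, 2), Pow(M, -1)) (Function('p')(M) = Mul(5, Pow(Mul(2, M), -1)) = Mul(5, Mul(Rational(1, 2), Pow(M, -1))) = Mul(Rational(5, 2), Pow(M, -1)))
Add(Mul(Function('p')(Add(-1, -3)), 3), Function('x')(-3)) = Add(Mul(Mul(Rational(5, 2), Pow(Add(-1, -3), -1)), 3), Mul(4, Pow(-3, 2))) = Add(Mul(Mul(Rational(5, 2), Pow(-4, -1)), 3), Mul(4, 9)) = Add(Mul(Mul(Rational(5, 2), Rational(-1, 4)), 3), 36) = Add(Mul(Rational(-5, 8), 3), 36) = Add(Rational(-15, 8), 36) = Rational(273, 8)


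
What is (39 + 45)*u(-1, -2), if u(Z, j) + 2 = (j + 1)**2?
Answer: -84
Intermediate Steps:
u(Z, j) = -2 + (1 + j)**2 (u(Z, j) = -2 + (j + 1)**2 = -2 + (1 + j)**2)
(39 + 45)*u(-1, -2) = (39 + 45)*(-2 + (1 - 2)**2) = 84*(-2 + (-1)**2) = 84*(-2 + 1) = 84*(-1) = -84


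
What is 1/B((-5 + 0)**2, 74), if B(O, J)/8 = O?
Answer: 1/200 ≈ 0.0050000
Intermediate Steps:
B(O, J) = 8*O
1/B((-5 + 0)**2, 74) = 1/(8*(-5 + 0)**2) = 1/(8*(-5)**2) = 1/(8*25) = 1/200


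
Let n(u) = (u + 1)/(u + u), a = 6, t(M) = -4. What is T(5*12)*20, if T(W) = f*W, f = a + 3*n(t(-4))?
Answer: 8550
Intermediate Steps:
n(u) = (1 + u)/(2*u) (n(u) = (1 + u)/((2*u)) = (1 + u)*(1/(2*u)) = (1 + u)/(2*u))
f = 57/8 (f = 6 + 3*((1/2)*(1 - 4)/(-4)) = 6 + 3*((1/2)*(-1/4)*(-3)) = 6 + 3*(3/8) = 6 + 9/8 = 57/8 ≈ 7.1250)
T(W) = 57*W/8
T(5*12)*20 = (57*(5*12)/8)*20 = ((57/8)*60)*20 = (855/2)*20 = 8550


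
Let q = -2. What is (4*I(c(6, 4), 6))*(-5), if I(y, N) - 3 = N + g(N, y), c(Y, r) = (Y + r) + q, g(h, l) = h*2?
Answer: -420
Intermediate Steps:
g(h, l) = 2*h
c(Y, r) = -2 + Y + r (c(Y, r) = (Y + r) - 2 = -2 + Y + r)
I(y, N) = 3 + 3*N (I(y, N) = 3 + (N + 2*N) = 3 + 3*N)
(4*I(c(6, 4), 6))*(-5) = (4*(3 + 3*6))*(-5) = (4*(3 + 18))*(-5) = (4*21)*(-5) = 84*(-5) = -420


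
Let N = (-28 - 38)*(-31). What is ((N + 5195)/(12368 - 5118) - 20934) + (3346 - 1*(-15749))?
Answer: -13325509/7250 ≈ -1838.0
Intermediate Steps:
N = 2046 (N = -66*(-31) = 2046)
((N + 5195)/(12368 - 5118) - 20934) + (3346 - 1*(-15749)) = ((2046 + 5195)/(12368 - 5118) - 20934) + (3346 - 1*(-15749)) = (7241/7250 - 20934) + (3346 + 15749) = (7241*(1/7250) - 20934) + 19095 = (7241/7250 - 20934) + 19095 = -151764259/7250 + 19095 = -13325509/7250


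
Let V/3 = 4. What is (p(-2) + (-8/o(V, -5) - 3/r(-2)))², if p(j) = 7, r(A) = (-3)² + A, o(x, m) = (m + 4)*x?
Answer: 23104/441 ≈ 52.390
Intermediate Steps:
V = 12 (V = 3*4 = 12)
o(x, m) = x*(4 + m) (o(x, m) = (4 + m)*x = x*(4 + m))
r(A) = 9 + A
(p(-2) + (-8/o(V, -5) - 3/r(-2)))² = (7 + (-8*1/(12*(4 - 5)) - 3/(9 - 2)))² = (7 + (-8/(12*(-1)) - 3/7))² = (7 + (-8/(-12) - 3*⅐))² = (7 + (-8*(-1/12) - 3/7))² = (7 + (⅔ - 3/7))² = (7 + 5/21)² = (152/21)² = 23104/441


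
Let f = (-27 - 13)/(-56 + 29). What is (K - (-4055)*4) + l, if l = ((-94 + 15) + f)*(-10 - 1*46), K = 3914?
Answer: 660826/27 ≈ 24475.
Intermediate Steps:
f = 40/27 (f = -40/(-27) = -40*(-1/27) = 40/27 ≈ 1.4815)
l = 117208/27 (l = ((-94 + 15) + 40/27)*(-10 - 1*46) = (-79 + 40/27)*(-10 - 46) = -2093/27*(-56) = 117208/27 ≈ 4341.0)
(K - (-4055)*4) + l = (3914 - (-4055)*4) + 117208/27 = (3914 - 1*(-16220)) + 117208/27 = (3914 + 16220) + 117208/27 = 20134 + 117208/27 = 660826/27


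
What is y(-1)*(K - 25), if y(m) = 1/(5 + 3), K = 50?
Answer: 25/8 ≈ 3.1250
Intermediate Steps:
y(m) = ⅛ (y(m) = 1/8 = ⅛)
y(-1)*(K - 25) = (50 - 25)/8 = (⅛)*25 = 25/8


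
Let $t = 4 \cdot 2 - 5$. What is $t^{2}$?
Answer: $9$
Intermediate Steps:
$t = 3$ ($t = 8 - 5 = 3$)
$t^{2} = 3^{2} = 9$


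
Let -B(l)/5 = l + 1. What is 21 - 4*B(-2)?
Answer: 1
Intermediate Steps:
B(l) = -5 - 5*l (B(l) = -5*(l + 1) = -5*(1 + l) = -5 - 5*l)
21 - 4*B(-2) = 21 - 4*(-5 - 5*(-2)) = 21 - 4*(-5 + 10) = 21 - 4*5 = 21 - 20 = 1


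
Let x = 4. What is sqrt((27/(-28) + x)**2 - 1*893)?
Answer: I*sqrt(692887)/28 ≈ 29.729*I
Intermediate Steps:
sqrt((27/(-28) + x)**2 - 1*893) = sqrt((27/(-28) + 4)**2 - 1*893) = sqrt((27*(-1/28) + 4)**2 - 893) = sqrt((-27/28 + 4)**2 - 893) = sqrt((85/28)**2 - 893) = sqrt(7225/784 - 893) = sqrt(-692887/784) = I*sqrt(692887)/28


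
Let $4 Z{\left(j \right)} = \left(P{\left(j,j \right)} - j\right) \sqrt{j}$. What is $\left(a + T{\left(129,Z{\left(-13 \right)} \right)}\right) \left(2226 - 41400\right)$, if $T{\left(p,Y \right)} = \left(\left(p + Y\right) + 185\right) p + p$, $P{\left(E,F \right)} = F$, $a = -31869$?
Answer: $0$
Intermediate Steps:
$Z{\left(j \right)} = 0$ ($Z{\left(j \right)} = \frac{\left(j - j\right) \sqrt{j}}{4} = \frac{0 \sqrt{j}}{4} = \frac{1}{4} \cdot 0 = 0$)
$T{\left(p,Y \right)} = p + p \left(185 + Y + p\right)$ ($T{\left(p,Y \right)} = \left(\left(Y + p\right) + 185\right) p + p = \left(185 + Y + p\right) p + p = p \left(185 + Y + p\right) + p = p + p \left(185 + Y + p\right)$)
$\left(a + T{\left(129,Z{\left(-13 \right)} \right)}\right) \left(2226 - 41400\right) = \left(-31869 + 129 \left(186 + 0 + 129\right)\right) \left(2226 - 41400\right) = \left(-31869 + 129 \cdot 315\right) \left(-39174\right) = \left(-31869 + 40635\right) \left(-39174\right) = 8766 \left(-39174\right) = -343399284$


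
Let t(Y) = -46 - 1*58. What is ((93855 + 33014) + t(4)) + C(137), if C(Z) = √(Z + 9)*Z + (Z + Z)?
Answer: 127039 + 137*√146 ≈ 1.2869e+5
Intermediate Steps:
t(Y) = -104 (t(Y) = -46 - 58 = -104)
C(Z) = 2*Z + Z*√(9 + Z) (C(Z) = √(9 + Z)*Z + 2*Z = Z*√(9 + Z) + 2*Z = 2*Z + Z*√(9 + Z))
((93855 + 33014) + t(4)) + C(137) = ((93855 + 33014) - 104) + 137*(2 + √(9 + 137)) = (126869 - 104) + 137*(2 + √146) = 126765 + (274 + 137*√146) = 127039 + 137*√146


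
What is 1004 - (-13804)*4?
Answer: 56220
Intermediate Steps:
1004 - (-13804)*4 = 1004 - 476*(-116) = 1004 + 55216 = 56220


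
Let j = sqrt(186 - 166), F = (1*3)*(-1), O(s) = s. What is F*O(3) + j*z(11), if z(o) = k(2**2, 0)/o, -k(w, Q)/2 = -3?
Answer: -9 + 12*sqrt(5)/11 ≈ -6.5607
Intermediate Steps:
k(w, Q) = 6 (k(w, Q) = -2*(-3) = 6)
z(o) = 6/o
F = -3 (F = 3*(-1) = -3)
j = 2*sqrt(5) (j = sqrt(20) = 2*sqrt(5) ≈ 4.4721)
F*O(3) + j*z(11) = -3*3 + (2*sqrt(5))*(6/11) = -9 + (2*sqrt(5))*(6*(1/11)) = -9 + (2*sqrt(5))*(6/11) = -9 + 12*sqrt(5)/11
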